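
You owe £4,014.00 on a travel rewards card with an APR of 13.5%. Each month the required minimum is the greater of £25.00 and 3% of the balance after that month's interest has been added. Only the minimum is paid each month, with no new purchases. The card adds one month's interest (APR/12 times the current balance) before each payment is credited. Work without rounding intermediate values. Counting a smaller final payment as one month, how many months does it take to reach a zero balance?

Monthly rate r = 13.5%/12 = 1.125% = 0.01125.
While 3% of the post-interest balance exceeds £25.00, each month B ← (B·(1+r))·(1 − 0.03), i.e. B shrinks by the factor (1+r)·0.97 = 0.98091.
This holds for months 1–83. Entering month 84 the balance is £810.76; 3% of the post-interest balance is now below £25.00, so the flat £25.00 minimum applies from here.
From month 84 a fixed £25.00 at rate r clears £810.76 in 41 more payments. Total: 83 + 41 = 124 months.

124 months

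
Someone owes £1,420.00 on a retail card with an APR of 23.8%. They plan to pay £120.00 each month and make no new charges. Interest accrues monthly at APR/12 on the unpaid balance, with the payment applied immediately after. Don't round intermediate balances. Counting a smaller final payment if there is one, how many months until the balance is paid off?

Monthly rate r = 23.8%/12 = 1.98333% = 0.0198333.
Recurrence: B ← B·(1+r) − £120.00.
Month 1: interest £28.16; balance after payment £1,328.16.
Month 2: interest £26.34; balance after payment £1,234.51.
Closed form: n = −ln(1 − rB₀/P)/ln(1+r) = −ln(0.76531)/ln(1.01983) ≈ 13.620, so the balance reaches zero during payment 14.

14 months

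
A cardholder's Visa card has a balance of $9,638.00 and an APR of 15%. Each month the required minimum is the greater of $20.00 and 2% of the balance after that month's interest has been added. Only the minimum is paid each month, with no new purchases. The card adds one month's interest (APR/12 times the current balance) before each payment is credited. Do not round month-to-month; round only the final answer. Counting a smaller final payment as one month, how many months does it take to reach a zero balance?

371 months

Monthly rate r = 15%/12 = 1.25% = 0.0125.
While 2% of the post-interest balance exceeds $20.00, each month B ← (B·(1+r))·(1 − 0.02), i.e. B shrinks by the factor (1+r)·0.98 = 0.99225.
This holds for months 1–293. Entering month 294 the balance is $986.21; 2% of the post-interest balance is now below $20.00, so the flat $20.00 minimum applies from here.
From month 294 a fixed $20.00 at rate r clears $986.21 in 78 more payments. Total: 293 + 78 = 371 months.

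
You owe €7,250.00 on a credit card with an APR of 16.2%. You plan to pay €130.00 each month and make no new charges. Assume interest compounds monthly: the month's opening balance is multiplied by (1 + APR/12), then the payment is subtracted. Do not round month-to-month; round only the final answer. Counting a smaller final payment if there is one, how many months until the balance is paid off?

Monthly rate r = 16.2%/12 = 1.35% = 0.0135.
Recurrence: B ← B·(1+r) − €130.00.
Month 1: interest €97.88; balance after payment €7,217.88.
Month 2: interest €97.44; balance after payment €7,185.32.
Closed form: n = −ln(1 − rB₀/P)/ln(1+r) = −ln(0.24712)/ln(1.0135) ≈ 104.246, so the balance reaches zero during payment 105.

105 payments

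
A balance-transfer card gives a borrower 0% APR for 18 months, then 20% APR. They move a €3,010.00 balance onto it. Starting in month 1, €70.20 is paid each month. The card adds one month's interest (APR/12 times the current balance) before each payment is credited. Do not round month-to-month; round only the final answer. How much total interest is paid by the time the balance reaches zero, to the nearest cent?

€528.02

Promo months 1–18 at r₀ = 0%/12 = 0; months 19+ at r₁ = 20%/12 = 0.0166667.
After month 18 (no interest yet): B = €3,010.00 − 18·€70.20 = €1,746.40.
Then at r₁ with €70.20/mo: n₂ = −ln(1 − r₁·B/P)/ln(1+r₁) ≈ 32.40 → 33 more payments.
Total paid = 50·€70.20 + €28.02 = €3,538.02; interest = €3,538.02 − €3,010.00 = €528.02.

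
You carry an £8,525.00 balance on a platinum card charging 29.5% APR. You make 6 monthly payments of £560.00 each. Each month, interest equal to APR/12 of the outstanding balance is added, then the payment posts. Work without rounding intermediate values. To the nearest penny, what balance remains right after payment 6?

Monthly rate r = 29.5%/12 = 2.45833% = 0.0245833.
Each month: B ← B·(1+r) − £560.00.
Month 1: interest £209.57; balance after payment £8,174.57.
Month 2: interest £200.96; balance after payment £7,815.53.
Month 3: interest £192.13; balance after payment £7,447.66.
Month 4: interest £183.09; balance after payment £7,070.75.
Month 5: interest £173.82; balance after payment £6,684.57.
Month 6: interest £164.33; balance after payment £6,288.90.

£6,288.90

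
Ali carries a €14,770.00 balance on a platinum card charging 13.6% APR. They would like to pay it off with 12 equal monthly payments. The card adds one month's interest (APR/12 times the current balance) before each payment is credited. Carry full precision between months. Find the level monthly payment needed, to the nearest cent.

€1,323.38

Monthly rate r = 13.6%/12 = 1.13333% = 0.0113333.
Level-payment amortization: P = B₀·r / (1 − (1+r)^(−n)) = 14770.00·0.0113333 / (1 − 1.01133^(−12)).
Denominator 1 − (1+r)^(−12) = 0.126489481.
P = 167.393 / 0.126489481 ≈ 1323.38.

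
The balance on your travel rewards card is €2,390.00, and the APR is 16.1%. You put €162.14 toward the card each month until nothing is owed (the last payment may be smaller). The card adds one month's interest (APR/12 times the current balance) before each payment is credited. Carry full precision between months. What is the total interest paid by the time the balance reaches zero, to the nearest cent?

Monthly rate r = 16.1%/12 = 1.34167% = 0.0134167.
Payoff takes n = ⌈−ln(1 − rB₀/P)/ln(1+r)⌉ = ⌈16.534⌉ = 17 payments; the last is €86.84.
Total paid = 16·€162.14 + €86.84 = €2,681.08.
Total interest = total paid − principal = €2,681.08 − €2,390.00 = €291.08.

€291.08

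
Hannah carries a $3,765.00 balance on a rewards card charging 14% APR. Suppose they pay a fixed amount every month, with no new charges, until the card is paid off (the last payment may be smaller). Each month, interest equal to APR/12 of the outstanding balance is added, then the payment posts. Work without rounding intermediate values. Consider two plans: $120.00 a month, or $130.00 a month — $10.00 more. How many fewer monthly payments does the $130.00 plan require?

4 fewer payments

Monthly rate r = 14%/12 = 1.16667% = 0.0116667.
At $120.00/mo: n = ⌈−ln(1 − rB₀/P)/ln(1+r)⌉ = 40 payments (last $35.38); total interest = total paid − $3,765.00 = $950.38.
At $130.00/mo: 36 payments (last $71.31); total interest $856.31.
Payments saved = 40 − 36 = 4.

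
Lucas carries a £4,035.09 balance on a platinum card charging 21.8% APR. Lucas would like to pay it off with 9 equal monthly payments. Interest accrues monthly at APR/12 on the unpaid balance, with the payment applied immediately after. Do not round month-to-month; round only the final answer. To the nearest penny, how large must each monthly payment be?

Monthly rate r = 21.8%/12 = 1.81667% = 0.0181667.
Level-payment amortization: P = B₀·r / (1 − (1+r)^(−n)) = 4035.09·0.0181667 / (1 − 1.01817^(−9)).
Denominator 1 − (1+r)^(−9) = 0.149586536.
P = 73.3041 / 0.149586536 ≈ 490.05.

£490.05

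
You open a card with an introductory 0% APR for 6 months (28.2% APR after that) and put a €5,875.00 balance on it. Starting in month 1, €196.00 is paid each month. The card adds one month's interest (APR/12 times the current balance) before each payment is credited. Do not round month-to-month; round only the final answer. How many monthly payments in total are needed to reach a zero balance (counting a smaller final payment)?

Promo months 1–6 at r₀ = 0%/12 = 0; months 7+ at r₁ = 28.2%/12 = 0.0235.
After month 6 (no interest yet): B = €5,875.00 − 6·€196.00 = €4,699.00.
Then at r₁ with €196.00/mo: n₂ = −ln(1 − r₁·B/P)/ln(1+r₁) ≈ 35.68 → 36 more payments.

42 payments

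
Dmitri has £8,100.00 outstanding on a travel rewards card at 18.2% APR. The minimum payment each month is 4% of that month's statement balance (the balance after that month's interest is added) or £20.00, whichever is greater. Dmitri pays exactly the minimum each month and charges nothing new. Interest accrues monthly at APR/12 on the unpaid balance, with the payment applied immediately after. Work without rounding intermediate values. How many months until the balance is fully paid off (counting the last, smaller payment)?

Monthly rate r = 18.2%/12 = 1.51667% = 0.0151667.
While 4% of the post-interest balance exceeds £20.00, each month B ← (B·(1+r))·(1 − 0.04), i.e. B shrinks by the factor (1+r)·0.96 = 0.97456.
This holds for months 1–109. Entering month 110 the balance is £488.23; 4% of the post-interest balance is now below £20.00, so the flat £20.00 minimum applies from here.
From month 110 a fixed £20.00 at rate r clears £488.23 in 31 more payments. Total: 109 + 31 = 140 months.

140 months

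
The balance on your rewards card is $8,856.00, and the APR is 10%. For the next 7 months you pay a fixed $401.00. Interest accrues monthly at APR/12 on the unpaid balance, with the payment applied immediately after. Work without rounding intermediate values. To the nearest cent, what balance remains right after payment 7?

Monthly rate r = 10%/12 = 0.833333% = 0.00833333.
Each month: B ← B·(1+r) − $401.00.
Month 1: interest $73.80; balance after payment $8,528.80.
Month 2: interest $71.07; balance after payment $8,198.87.
Month 3: interest $68.32; balance after payment $7,866.20.
Month 4: interest $65.55; balance after payment $7,530.75.
Month 5: interest $62.76; balance after payment $7,192.51.
Month 6: interest $59.94; balance after payment $6,851.44.
Month 7: interest $57.10; balance after payment $6,507.54.

$6,507.54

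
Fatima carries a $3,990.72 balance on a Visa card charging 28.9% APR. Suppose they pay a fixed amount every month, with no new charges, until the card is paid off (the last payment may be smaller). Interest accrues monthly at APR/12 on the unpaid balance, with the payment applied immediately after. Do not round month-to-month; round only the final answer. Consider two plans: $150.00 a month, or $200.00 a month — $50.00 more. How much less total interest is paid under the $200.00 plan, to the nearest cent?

Monthly rate r = 28.9%/12 = 2.40833% = 0.0240833.
At $150.00/mo: n = ⌈−ln(1 − rB₀/P)/ln(1+r)⌉ = 44 payments (last $2.41); total interest = total paid − $3,990.72 = $2,461.69.
At $200.00/mo: 28 payments (last $105.14); total interest $1,514.42.
Interest saved = $2,461.69 − $1,514.42 = $947.27.

$947.27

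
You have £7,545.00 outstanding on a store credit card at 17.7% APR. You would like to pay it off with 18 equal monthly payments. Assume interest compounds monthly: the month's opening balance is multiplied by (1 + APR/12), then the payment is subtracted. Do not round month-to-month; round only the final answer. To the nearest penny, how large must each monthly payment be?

Monthly rate r = 17.7%/12 = 1.475% = 0.01475.
Level-payment amortization: P = B₀·r / (1 − (1+r)^(−n)) = 7545.00·0.01475 / (1 − 1.01475^(−18)).
Denominator 1 − (1+r)^(−18) = 0.231689232.
P = 111.289 / 0.231689232 ≈ 480.34.

£480.34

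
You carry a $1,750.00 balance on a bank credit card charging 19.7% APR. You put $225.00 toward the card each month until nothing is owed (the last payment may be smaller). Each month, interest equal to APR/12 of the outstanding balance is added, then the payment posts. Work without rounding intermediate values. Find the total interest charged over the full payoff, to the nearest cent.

$138.01

Monthly rate r = 19.7%/12 = 1.64167% = 0.0164167.
Payoff takes n = ⌈−ln(1 − rB₀/P)/ln(1+r)⌉ = ⌈8.389⌉ = 9 payments; the last is $88.01.
Total paid = 8·$225.00 + $88.01 = $1,888.01.
Total interest = total paid − principal = $1,888.01 − $1,750.00 = $138.01.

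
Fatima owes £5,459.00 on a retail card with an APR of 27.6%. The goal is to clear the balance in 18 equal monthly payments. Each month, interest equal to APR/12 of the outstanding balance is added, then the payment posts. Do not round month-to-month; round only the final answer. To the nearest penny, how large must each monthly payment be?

Monthly rate r = 27.6%/12 = 2.3% = 0.023.
Level-payment amortization: P = B₀·r / (1 − (1+r)^(−n)) = 5459.00·0.023 / (1 − 1.023^(−18)).
Denominator 1 − (1+r)^(−18) = 0.335892182.
P = 125.557 / 0.335892182 ≈ 373.80.

£373.80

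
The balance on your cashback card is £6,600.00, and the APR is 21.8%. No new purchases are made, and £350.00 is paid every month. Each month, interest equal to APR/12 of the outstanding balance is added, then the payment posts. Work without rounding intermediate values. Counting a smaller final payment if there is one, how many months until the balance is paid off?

Monthly rate r = 21.8%/12 = 1.81667% = 0.0181667.
Recurrence: B ← B·(1+r) − £350.00.
Month 1: interest £119.90; balance after payment £6,369.90.
Month 2: interest £115.72; balance after payment £6,135.62.
Closed form: n = −ln(1 − rB₀/P)/ln(1+r) = −ln(0.65743)/ln(1.01817) ≈ 23.296, so the balance reaches zero during payment 24.

24 payments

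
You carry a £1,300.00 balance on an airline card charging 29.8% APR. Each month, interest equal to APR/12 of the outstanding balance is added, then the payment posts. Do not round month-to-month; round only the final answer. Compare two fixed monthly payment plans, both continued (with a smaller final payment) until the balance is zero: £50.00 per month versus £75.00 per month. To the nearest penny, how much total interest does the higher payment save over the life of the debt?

Monthly rate r = 29.8%/12 = 2.48333% = 0.0248333.
At £50.00/mo: n = ⌈−ln(1 − rB₀/P)/ln(1+r)⌉ = 43 payments (last £14.92); total interest = total paid − £1,300.00 = £814.92.
At £75.00/mo: 23 payments (last £71.10); total interest £421.10.
Interest saved = £814.92 − £421.10 = £393.82.

£393.82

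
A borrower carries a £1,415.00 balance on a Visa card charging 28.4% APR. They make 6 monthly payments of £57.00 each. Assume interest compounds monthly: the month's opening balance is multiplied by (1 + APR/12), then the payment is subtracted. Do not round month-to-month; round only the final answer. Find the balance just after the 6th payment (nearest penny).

Monthly rate r = 28.4%/12 = 2.36667% = 0.0236667.
Each month: B ← B·(1+r) − £57.00.
Month 1: interest £33.49; balance after payment £1,391.49.
Month 2: interest £32.93; balance after payment £1,367.42.
Month 3: interest £32.36; balance after payment £1,342.78.
Month 4: interest £31.78; balance after payment £1,317.56.
Month 5: interest £31.18; balance after payment £1,291.74.
Month 6: interest £30.57; balance after payment £1,265.32.

£1,265.32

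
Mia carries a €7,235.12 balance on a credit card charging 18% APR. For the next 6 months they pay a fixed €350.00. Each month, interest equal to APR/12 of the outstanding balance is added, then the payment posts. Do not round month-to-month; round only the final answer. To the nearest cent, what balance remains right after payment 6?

Monthly rate r = 18%/12 = 1.5% = 0.015.
Each month: B ← B·(1+r) − €350.00.
Month 1: interest €108.53; balance after payment €6,993.65.
Month 2: interest €104.90; balance after payment €6,748.55.
Month 3: interest €101.23; balance after payment €6,499.78.
Month 4: interest €97.50; balance after payment €6,247.28.
Month 5: interest €93.71; balance after payment €5,990.99.
Month 6: interest €89.86; balance after payment €5,730.85.

€5,730.85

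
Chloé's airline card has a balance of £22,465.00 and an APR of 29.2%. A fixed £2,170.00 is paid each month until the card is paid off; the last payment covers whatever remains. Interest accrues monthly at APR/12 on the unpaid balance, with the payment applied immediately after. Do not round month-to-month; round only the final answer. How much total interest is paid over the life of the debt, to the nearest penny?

£3,732.92

Monthly rate r = 29.2%/12 = 2.43333% = 0.0243333.
Payoff takes n = ⌈−ln(1 − rB₀/P)/ln(1+r)⌉ = ⌈12.072⌉ = 13 payments; the last is £157.92.
Total paid = 12·£2,170.00 + £157.92 = £26,197.92.
Total interest = total paid − principal = £26,197.92 − £22,465.00 = £3,732.92.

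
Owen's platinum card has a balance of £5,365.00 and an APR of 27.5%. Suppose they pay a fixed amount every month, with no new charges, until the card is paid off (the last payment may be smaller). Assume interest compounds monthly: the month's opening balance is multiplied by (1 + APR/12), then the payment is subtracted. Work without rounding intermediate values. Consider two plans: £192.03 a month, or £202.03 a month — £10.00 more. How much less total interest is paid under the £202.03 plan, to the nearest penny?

Monthly rate r = 27.5%/12 = 2.29167% = 0.0229167.
At £192.03/mo: n = ⌈−ln(1 − rB₀/P)/ln(1+r)⌉ = 46 payments (last £23.50); total interest = total paid − £5,365.00 = £3,299.85.
At £202.03/mo: 42 payments (last £80.36); total interest £2,998.59.
Interest saved = £3,299.85 − £2,998.59 = £301.26.

£301.26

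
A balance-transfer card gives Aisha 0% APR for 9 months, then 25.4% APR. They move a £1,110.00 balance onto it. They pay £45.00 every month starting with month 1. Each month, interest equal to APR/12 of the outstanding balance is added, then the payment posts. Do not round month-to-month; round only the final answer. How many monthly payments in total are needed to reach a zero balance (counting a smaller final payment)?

Promo months 1–9 at r₀ = 0%/12 = 0; months 10+ at r₁ = 25.4%/12 = 0.0211667.
After month 9 (no interest yet): B = £1,110.00 − 9·£45.00 = £705.00.
Then at r₁ with £45.00/mo: n₂ = −ln(1 − r₁·B/P)/ln(1+r₁) ≈ 19.23 → 20 more payments.

29 months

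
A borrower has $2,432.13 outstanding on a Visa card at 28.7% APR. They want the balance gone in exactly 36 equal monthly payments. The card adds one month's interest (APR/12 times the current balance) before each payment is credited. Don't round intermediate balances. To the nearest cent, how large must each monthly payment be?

Monthly rate r = 28.7%/12 = 2.39167% = 0.0239167.
Level-payment amortization: P = B₀·r / (1 − (1+r)^(−n)) = 2432.13·0.0239167 / (1 − 1.02392^(−36)).
Denominator 1 − (1+r)^(−36) = 0.572954687.
P = 58.1684 / 0.572954687 ≈ 101.52.

$101.52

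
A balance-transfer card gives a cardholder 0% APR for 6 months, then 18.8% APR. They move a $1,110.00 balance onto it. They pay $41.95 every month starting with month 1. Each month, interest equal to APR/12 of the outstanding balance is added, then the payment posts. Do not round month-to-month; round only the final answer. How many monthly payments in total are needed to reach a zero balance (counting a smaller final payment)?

31 months

Promo months 1–6 at r₀ = 0%/12 = 0; months 7+ at r₁ = 18.8%/12 = 0.0156667.
After month 6 (no interest yet): B = $1,110.00 − 6·$41.95 = $858.30.
Then at r₁ with $41.95/mo: n₂ = −ln(1 − r₁·B/P)/ln(1+r₁) ≈ 24.86 → 25 more payments.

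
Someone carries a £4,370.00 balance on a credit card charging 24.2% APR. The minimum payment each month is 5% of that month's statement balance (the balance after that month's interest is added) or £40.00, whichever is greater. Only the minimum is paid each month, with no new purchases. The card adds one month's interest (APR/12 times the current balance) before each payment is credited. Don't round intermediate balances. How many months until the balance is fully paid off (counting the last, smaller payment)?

81 months

Monthly rate r = 24.2%/12 = 2.01667% = 0.0201667.
While 5% of the post-interest balance exceeds £40.00, each month B ← (B·(1+r))·(1 − 0.05), i.e. B shrinks by the factor (1+r)·0.95 = 0.96916.
This holds for months 1–55. Entering month 56 the balance is £780.17; 5% of the post-interest balance is now below £40.00, so the flat £40.00 minimum applies from here.
From month 56 a fixed £40.00 at rate r clears £780.17 in 26 more payments. Total: 55 + 26 = 81 months.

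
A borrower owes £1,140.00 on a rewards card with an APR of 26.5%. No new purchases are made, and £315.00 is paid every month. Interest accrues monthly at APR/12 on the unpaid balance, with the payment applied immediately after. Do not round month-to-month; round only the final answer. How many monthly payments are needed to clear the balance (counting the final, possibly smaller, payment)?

Monthly rate r = 26.5%/12 = 2.20833% = 0.0220833.
Recurrence: B ← B·(1+r) − £315.00.
Month 1: interest £25.18; balance after payment £850.17.
Month 2: interest £18.77; balance after payment £553.95.
Month 3: interest £12.23; balance after payment £251.18.
Month 4: interest £5.55; balance after payment £0.00.

4 months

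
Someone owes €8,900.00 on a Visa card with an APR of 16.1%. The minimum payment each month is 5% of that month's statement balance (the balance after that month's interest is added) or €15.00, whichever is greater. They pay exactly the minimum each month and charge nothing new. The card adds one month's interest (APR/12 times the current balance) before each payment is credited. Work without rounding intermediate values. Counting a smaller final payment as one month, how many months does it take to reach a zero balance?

Monthly rate r = 16.1%/12 = 1.34167% = 0.0134167.
While 5% of the post-interest balance exceeds €15.00, each month B ← (B·(1+r))·(1 − 0.05), i.e. B shrinks by the factor (1+r)·0.95 = 0.96275.
This holds for months 1–90. Entering month 91 the balance is €292.04; 5% of the post-interest balance is now below €15.00, so the flat €15.00 minimum applies from here.
From month 91 a fixed €15.00 at rate r clears €292.04 in 23 more payments. Total: 90 + 23 = 113 months.

113 months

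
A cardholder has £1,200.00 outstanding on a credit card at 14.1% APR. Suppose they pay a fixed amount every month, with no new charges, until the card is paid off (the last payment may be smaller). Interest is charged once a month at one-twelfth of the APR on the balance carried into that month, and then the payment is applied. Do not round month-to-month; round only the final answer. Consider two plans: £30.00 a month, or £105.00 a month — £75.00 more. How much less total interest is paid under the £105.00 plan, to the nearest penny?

Monthly rate r = 14.1%/12 = 1.175% = 0.01175.
At £30.00/mo: n = ⌈−ln(1 − rB₀/P)/ln(1+r)⌉ = 55 payments (last £10.51); total interest = total paid − £1,200.00 = £430.51.
At £105.00/mo: 13 payments (last £36.29); total interest £96.29.
Interest saved = £430.51 − £96.29 = £334.22.

£334.22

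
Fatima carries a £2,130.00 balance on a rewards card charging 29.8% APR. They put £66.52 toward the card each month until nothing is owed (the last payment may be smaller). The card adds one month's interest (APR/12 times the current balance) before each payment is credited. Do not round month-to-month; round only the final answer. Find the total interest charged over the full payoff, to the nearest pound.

£2,170

Monthly rate r = 29.8%/12 = 2.48333% = 0.0248333.
Payoff takes n = ⌈−ln(1 − rB₀/P)/ln(1+r)⌉ = ⌈64.639⌉ = 65 payments; the last is £42.70.
Total paid = 64·£66.52 + £42.70 = £4,299.98.
Total interest = total paid − principal = £4,299.98 − £2,130.00 = £2,169.98.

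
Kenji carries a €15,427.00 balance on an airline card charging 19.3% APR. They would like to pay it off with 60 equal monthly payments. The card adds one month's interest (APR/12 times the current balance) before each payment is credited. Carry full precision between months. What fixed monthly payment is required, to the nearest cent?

Monthly rate r = 19.3%/12 = 1.60833% = 0.0160833.
Level-payment amortization: P = B₀·r / (1 − (1+r)^(−n)) = 15427.00·0.0160833 / (1 − 1.01608^(−60)).
Denominator 1 − (1+r)^(−60) = 0.616080356.
P = 248.118 / 0.616080356 ≈ 402.74.

€402.74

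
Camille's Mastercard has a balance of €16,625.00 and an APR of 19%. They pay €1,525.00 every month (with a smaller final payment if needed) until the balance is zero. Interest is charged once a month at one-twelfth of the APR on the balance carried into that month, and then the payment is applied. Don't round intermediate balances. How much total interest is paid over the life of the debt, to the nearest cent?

€1,769.54

Monthly rate r = 19%/12 = 1.58333% = 0.0158333.
Payoff takes n = ⌈−ln(1 − rB₀/P)/ln(1+r)⌉ = ⌈12.062⌉ = 13 payments; the last is €94.54.
Total paid = 12·€1,525.00 + €94.54 = €18,394.54.
Total interest = total paid − principal = €18,394.54 − €16,625.00 = €1,769.54.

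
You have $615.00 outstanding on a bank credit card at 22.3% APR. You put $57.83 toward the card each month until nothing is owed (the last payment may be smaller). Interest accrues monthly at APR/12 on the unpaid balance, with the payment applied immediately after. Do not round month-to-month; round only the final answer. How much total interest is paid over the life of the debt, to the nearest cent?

$76.56

Monthly rate r = 22.3%/12 = 1.85833% = 0.0185833.
Payoff takes n = ⌈−ln(1 − rB₀/P)/ln(1+r)⌉ = ⌈11.958⌉ = 12 payments; the last is $55.43.
Total paid = 11·$57.83 + $55.43 = $691.56.
Total interest = total paid − principal = $691.56 − $615.00 = $76.56.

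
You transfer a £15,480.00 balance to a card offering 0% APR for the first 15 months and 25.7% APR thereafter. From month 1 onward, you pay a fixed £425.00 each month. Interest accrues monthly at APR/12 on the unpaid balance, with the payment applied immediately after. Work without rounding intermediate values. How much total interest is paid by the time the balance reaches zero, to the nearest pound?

£3,210

Promo months 1–15 at r₀ = 0%/12 = 0; months 16+ at r₁ = 25.7%/12 = 0.0214167.
After month 15 (no interest yet): B = £15,480.00 − 15·£425.00 = £9,105.00.
Then at r₁ with £425.00/mo: n₂ = −ln(1 − r₁·B/P)/ln(1+r₁) ≈ 28.98 → 29 more payments.
Total paid = 43·£425.00 + £414.65 = £18,689.65; interest = £18,689.65 − £15,480.00 = £3,209.65.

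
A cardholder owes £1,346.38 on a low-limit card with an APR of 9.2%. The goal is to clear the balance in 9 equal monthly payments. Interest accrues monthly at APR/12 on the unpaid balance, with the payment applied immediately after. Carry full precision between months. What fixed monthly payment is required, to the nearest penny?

Monthly rate r = 9.2%/12 = 0.766667% = 0.00766667.
Level-payment amortization: P = B₀·r / (1 − (1+r)^(−n)) = 1346.38·0.00766667 / (1 − 1.00767^(−9)).
Denominator 1 − (1+r)^(−9) = 0.0664276772.
P = 10.3222 / 0.0664276772 ≈ 155.39.

£155.39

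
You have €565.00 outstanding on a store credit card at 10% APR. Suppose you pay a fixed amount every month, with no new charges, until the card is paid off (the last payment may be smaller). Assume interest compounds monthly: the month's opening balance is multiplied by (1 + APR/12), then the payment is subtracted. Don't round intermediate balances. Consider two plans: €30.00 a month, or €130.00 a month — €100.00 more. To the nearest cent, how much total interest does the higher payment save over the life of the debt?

Monthly rate r = 10%/12 = 0.833333% = 0.00833333.
At €30.00/mo: n = ⌈−ln(1 − rB₀/P)/ln(1+r)⌉ = 21 payments (last €17.19); total interest = total paid − €565.00 = €52.19.
At €130.00/mo: 5 payments (last €58.01); total interest €13.01.
Interest saved = €52.19 − €13.01 = €39.18.

€39.18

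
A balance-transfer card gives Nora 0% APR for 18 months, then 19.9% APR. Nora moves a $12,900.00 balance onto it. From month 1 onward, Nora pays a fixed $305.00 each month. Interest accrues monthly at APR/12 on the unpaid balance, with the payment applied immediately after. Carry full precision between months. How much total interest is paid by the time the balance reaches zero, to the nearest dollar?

Promo months 1–18 at r₀ = 0%/12 = 0; months 19+ at r₁ = 19.9%/12 = 0.0165833.
After month 18 (no interest yet): B = $12,900.00 − 18·$305.00 = $7,410.00.
Then at r₁ with $305.00/mo: n₂ = −ln(1 − r₁·B/P)/ln(1+r₁) ≈ 31.35 → 32 more payments.
Total paid = 49·$305.00 + $107.99 = $15,052.99; interest = $15,052.99 − $12,900.00 = $2,152.99.

$2,153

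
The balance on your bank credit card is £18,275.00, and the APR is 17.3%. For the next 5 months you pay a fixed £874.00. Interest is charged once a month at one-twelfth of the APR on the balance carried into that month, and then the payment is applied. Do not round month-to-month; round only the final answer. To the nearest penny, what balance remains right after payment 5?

£15,133.03

Monthly rate r = 17.3%/12 = 1.44167% = 0.0144167.
Each month: B ← B·(1+r) − £874.00.
Month 1: interest £263.46; balance after payment £17,664.46.
Month 2: interest £254.66; balance after payment £17,045.13.
Month 3: interest £245.73; balance after payment £16,416.86.
Month 4: interest £236.68; balance after payment £15,779.54.
Month 5: interest £227.49; balance after payment £15,133.03.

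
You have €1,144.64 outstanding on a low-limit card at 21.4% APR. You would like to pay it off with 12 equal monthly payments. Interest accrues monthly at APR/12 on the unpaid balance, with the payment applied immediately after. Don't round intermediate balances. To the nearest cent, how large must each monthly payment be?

€106.80

Monthly rate r = 21.4%/12 = 1.78333% = 0.0178333.
Level-payment amortization: P = B₀·r / (1 − (1+r)^(−n)) = 1144.64·0.0178333 / (1 − 1.01783^(−12)).
Denominator 1 − (1+r)^(−12) = 0.191127697.
P = 20.4127 / 0.191127697 ≈ 106.80.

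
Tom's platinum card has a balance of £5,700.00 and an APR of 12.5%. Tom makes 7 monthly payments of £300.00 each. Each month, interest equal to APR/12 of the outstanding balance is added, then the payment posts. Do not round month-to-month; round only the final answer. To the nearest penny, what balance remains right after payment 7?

£3,962.06

Monthly rate r = 12.5%/12 = 1.04167% = 0.0104167.
Each month: B ← B·(1+r) − £300.00.
Month 1: interest £59.38; balance after payment £5,459.38.
Month 2: interest £56.87; balance after payment £5,216.24.
Month 3: interest £54.34; balance after payment £4,970.58.
Month 4: interest £51.78; balance after payment £4,722.36.
Month 5: interest £49.19; balance after payment £4,471.55.
Month 6: interest £46.58; balance after payment £4,218.13.
Month 7: interest £43.94; balance after payment £3,962.06.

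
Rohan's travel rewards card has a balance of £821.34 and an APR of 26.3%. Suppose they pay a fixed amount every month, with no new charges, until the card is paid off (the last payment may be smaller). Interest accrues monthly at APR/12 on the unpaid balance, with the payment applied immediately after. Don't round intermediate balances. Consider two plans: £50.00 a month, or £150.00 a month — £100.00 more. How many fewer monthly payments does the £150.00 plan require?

Monthly rate r = 26.3%/12 = 2.19167% = 0.0219167.
At £50.00/mo: n = ⌈−ln(1 − rB₀/P)/ln(1+r)⌉ = 21 payments (last £29.47); total interest = total paid − £821.34 = £208.13.
At £150.00/mo: 6 payments (last £134.66); total interest £63.32.
Payments saved = 21 − 6 = 15.

15 fewer payments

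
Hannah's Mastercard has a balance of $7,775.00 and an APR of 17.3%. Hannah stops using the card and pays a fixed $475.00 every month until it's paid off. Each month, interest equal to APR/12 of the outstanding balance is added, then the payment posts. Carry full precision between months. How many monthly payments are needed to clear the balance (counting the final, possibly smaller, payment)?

19 months

Monthly rate r = 17.3%/12 = 1.44167% = 0.0144167.
Recurrence: B ← B·(1+r) − $475.00.
Month 1: interest $112.09; balance after payment $7,412.09.
Month 2: interest $106.86; balance after payment $7,043.95.
Closed form: n = −ln(1 − rB₀/P)/ln(1+r) = −ln(0.76402)/ln(1.01442) ≈ 18.804, so the balance reaches zero during payment 19.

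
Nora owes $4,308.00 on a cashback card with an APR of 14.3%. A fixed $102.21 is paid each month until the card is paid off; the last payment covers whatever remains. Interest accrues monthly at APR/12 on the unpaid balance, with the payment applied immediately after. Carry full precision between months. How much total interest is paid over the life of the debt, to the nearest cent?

Monthly rate r = 14.3%/12 = 1.19167% = 0.0119167.
Payoff takes n = ⌈−ln(1 − rB₀/P)/ln(1+r)⌉ = ⌈58.896⌉ = 59 payments; the last is $91.65.
Total paid = 58·$102.21 + $91.65 = $6,019.83.
Total interest = total paid − principal = $6,019.83 − $4,308.00 = $1,711.83.

$1,711.83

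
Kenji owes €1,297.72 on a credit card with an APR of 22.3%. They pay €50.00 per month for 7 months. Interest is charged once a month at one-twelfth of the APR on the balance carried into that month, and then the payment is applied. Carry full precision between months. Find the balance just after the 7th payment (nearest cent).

Monthly rate r = 22.3%/12 = 1.85833% = 0.0185833.
Each month: B ← B·(1+r) − €50.00.
Month 1: interest €24.12; balance after payment €1,271.84.
Month 2: interest €23.63; balance after payment €1,245.47.
Month 3: interest €23.15; balance after payment €1,218.62.
Month 4: interest €22.65; balance after payment €1,191.26.
Month 5: interest €22.14; balance after payment €1,163.40.
Month 6: interest €21.62; balance after payment €1,135.02.
Month 7: interest €21.09; balance after payment €1,106.11.

€1,106.11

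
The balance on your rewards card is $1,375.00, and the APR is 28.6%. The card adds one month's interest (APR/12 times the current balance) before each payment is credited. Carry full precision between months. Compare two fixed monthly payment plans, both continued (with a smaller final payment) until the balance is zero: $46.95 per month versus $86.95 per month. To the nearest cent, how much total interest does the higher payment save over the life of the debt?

$640.37

Monthly rate r = 28.6%/12 = 2.38333% = 0.0238333.
At $46.95/mo: n = ⌈−ln(1 − rB₀/P)/ln(1+r)⌉ = 51 payments (last $39.19); total interest = total paid − $1,375.00 = $1,011.69.
At $86.95/mo: 21 payments (last $7.32); total interest $371.32.
Interest saved = $1,011.69 − $371.32 = $640.37.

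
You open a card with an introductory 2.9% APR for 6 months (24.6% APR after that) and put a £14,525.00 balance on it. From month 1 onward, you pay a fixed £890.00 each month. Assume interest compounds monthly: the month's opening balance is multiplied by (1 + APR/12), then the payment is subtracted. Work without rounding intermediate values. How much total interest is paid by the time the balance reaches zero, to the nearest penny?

Promo months 1–6 at r₀ = 2.9%/12 = 0.00241667; months 7+ at r₁ = 24.6%/12 = 0.0205.
After month 6: iterate B ← B·(1+r₀) − £890.00 for 6 months → £9,364.52.
Then at r₁ with £890.00/mo: n₂ = −ln(1 − r₁·B/P)/ln(1+r₁) ≈ 11.97 → 12 more payments.
Total paid = 17·£890.00 + £866.15 = £15,996.15; interest = £15,996.15 − £14,525.00 = £1,471.15.

£1,471.15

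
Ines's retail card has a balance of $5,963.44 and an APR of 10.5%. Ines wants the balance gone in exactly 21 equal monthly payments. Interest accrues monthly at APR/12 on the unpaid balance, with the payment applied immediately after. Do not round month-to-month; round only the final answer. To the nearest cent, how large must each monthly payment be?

Monthly rate r = 10.5%/12 = 0.875% = 0.00875.
Level-payment amortization: P = B₀·r / (1 − (1+r)^(−n)) = 5963.44·0.00875 / (1 − 1.00875^(−21)).
Denominator 1 − (1+r)^(−21) = 0.167190832.
P = 52.1801 / 0.167190832 ≈ 312.10.

$312.10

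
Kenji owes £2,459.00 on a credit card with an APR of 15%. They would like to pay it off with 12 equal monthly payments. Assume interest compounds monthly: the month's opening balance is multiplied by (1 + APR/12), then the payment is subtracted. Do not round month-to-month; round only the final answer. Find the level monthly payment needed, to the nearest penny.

£221.95

Monthly rate r = 15%/12 = 1.25% = 0.0125.
Level-payment amortization: P = B₀·r / (1 − (1+r)^(−n)) = 2459.00·0.0125 / (1 − 1.0125^(−12)).
Denominator 1 − (1+r)^(−12) = 0.1384914.
P = 30.7375 / 0.1384914 ≈ 221.95.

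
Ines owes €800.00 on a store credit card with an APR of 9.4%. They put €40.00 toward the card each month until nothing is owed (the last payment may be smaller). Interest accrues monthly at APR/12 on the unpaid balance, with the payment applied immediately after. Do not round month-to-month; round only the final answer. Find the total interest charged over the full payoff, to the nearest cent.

€73.52

Monthly rate r = 9.4%/12 = 0.783333% = 0.00783333.
Payoff takes n = ⌈−ln(1 − rB₀/P)/ln(1+r)⌉ = ⌈21.837⌉ = 22 payments; the last is €33.52.
Total paid = 21·€40.00 + €33.52 = €873.52.
Total interest = total paid − principal = €873.52 − €800.00 = €73.52.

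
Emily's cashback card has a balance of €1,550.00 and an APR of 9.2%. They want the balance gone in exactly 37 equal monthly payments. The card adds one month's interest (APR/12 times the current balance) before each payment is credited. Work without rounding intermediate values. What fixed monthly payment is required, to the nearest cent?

Monthly rate r = 9.2%/12 = 0.766667% = 0.00766667.
Level-payment amortization: P = B₀·r / (1 − (1+r)^(−n)) = 1550.00·0.00766667 / (1 − 1.00767^(−37)).
Denominator 1 − (1+r)^(−37) = 0.246167289.
P = 11.8833 / 0.246167289 ≈ 48.27.

€48.27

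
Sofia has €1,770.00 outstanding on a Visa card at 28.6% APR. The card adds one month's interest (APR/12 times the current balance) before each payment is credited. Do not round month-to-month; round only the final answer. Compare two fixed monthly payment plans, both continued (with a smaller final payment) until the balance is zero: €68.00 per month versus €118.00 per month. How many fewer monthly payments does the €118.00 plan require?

Monthly rate r = 28.6%/12 = 2.38333% = 0.0238333.
At €68.00/mo: n = ⌈−ln(1 − rB₀/P)/ln(1+r)⌉ = 42 payments (last €8.31); total interest = total paid − €1,770.00 = €1,026.31.
At €118.00/mo: 19 payments (last €92.52); total interest €446.52.
Payments saved = 42 − 19 = 23.

23 fewer payments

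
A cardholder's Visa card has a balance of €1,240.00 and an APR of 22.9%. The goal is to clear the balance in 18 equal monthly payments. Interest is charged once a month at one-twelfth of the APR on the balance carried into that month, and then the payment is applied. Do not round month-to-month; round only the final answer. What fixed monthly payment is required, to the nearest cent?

Monthly rate r = 22.9%/12 = 1.90833% = 0.0190833.
Level-payment amortization: P = B₀·r / (1 − (1+r)^(−n)) = 1240.00·0.0190833 / (1 − 1.01908^(−18)).
Denominator 1 − (1+r)^(−18) = 0.288417238.
P = 23.6633 / 0.288417238 ≈ 82.05.

€82.05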